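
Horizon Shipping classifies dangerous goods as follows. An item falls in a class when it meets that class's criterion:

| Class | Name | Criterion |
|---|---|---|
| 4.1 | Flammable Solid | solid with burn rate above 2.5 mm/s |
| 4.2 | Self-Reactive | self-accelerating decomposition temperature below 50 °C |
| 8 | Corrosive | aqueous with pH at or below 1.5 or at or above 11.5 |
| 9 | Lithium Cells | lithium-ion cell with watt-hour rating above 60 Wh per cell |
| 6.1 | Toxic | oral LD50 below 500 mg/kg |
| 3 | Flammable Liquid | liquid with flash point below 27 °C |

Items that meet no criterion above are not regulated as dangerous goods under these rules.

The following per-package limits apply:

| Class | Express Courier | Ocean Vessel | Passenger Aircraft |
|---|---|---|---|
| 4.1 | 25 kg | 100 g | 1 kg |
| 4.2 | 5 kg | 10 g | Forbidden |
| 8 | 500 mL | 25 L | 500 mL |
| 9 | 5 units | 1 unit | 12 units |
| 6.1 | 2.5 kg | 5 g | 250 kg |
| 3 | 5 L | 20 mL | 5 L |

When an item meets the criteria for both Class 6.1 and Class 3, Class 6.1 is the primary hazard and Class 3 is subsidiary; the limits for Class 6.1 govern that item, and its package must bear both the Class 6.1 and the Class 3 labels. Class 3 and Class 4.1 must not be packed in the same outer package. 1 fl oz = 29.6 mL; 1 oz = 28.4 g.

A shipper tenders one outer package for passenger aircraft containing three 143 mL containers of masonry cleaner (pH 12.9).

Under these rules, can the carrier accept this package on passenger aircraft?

Yes

The masonry cleaner has pH 12.9, which is ≥ 11.5, so it is Class 8 (Corrosive).
Class 8 quantity: three 143 mL containers = 429 mL.
429 mL is within the passenger aircraft limit of 500 mL for Class 8.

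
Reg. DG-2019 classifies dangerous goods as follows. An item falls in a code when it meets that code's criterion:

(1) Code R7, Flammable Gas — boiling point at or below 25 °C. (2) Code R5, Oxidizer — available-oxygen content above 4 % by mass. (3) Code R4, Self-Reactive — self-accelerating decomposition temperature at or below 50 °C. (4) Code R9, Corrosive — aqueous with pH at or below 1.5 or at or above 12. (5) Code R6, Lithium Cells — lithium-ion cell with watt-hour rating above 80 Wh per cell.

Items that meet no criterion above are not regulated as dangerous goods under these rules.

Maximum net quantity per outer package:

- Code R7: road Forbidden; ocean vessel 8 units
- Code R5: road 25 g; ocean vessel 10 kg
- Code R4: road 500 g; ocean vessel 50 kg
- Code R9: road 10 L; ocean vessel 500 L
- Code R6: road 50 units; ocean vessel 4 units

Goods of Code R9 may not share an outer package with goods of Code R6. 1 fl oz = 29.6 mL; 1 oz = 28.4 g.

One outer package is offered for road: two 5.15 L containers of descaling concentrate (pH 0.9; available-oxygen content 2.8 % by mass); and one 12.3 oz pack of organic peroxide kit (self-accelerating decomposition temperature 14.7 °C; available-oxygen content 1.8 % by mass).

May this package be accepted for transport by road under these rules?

Descaling concentrate: pH 0.9 ≤ 1.5 → Code R9 (Corrosive).
Organic peroxide kit: self-accelerating decomposition temperature 14.7 °C ≤ 50 °C → Code R4 (Self-Reactive).
Code R9 quantity: two 5.15 L containers = 10.3 L.
10.3 L > 10 L (road limit, Code R9) — over the limit.
Code R4 quantity: one 12.3 oz pack = 349.32 g.
That is within the Code R4 road limit of 500 g.
The segregation rule (Code R9 with Code R6) does not apply to Code R9 with Code R4.

No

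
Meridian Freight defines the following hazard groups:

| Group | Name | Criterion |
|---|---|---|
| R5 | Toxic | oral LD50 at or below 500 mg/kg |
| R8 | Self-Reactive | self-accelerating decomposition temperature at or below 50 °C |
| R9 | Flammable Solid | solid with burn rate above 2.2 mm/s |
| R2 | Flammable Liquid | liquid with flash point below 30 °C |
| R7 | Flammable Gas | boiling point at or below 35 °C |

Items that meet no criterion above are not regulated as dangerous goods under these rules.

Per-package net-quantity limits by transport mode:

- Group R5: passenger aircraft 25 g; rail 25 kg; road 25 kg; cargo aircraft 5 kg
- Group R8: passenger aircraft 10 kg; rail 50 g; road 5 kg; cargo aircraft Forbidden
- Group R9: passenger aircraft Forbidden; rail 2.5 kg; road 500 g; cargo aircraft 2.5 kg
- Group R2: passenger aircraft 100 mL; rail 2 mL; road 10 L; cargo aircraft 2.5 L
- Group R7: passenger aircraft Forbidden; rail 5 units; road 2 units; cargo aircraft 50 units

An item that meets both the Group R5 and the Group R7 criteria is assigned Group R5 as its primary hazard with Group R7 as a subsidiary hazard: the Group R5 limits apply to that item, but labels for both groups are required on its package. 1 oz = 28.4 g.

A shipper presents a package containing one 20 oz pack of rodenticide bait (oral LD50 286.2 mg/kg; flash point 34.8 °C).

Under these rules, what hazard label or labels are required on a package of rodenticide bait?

The rodenticide bait has oral LD50 286.2 mg/kg, which is ≤ 500 mg/kg, so it is Group R5 (Toxic).
Only the Group R5 label is required.

Group R5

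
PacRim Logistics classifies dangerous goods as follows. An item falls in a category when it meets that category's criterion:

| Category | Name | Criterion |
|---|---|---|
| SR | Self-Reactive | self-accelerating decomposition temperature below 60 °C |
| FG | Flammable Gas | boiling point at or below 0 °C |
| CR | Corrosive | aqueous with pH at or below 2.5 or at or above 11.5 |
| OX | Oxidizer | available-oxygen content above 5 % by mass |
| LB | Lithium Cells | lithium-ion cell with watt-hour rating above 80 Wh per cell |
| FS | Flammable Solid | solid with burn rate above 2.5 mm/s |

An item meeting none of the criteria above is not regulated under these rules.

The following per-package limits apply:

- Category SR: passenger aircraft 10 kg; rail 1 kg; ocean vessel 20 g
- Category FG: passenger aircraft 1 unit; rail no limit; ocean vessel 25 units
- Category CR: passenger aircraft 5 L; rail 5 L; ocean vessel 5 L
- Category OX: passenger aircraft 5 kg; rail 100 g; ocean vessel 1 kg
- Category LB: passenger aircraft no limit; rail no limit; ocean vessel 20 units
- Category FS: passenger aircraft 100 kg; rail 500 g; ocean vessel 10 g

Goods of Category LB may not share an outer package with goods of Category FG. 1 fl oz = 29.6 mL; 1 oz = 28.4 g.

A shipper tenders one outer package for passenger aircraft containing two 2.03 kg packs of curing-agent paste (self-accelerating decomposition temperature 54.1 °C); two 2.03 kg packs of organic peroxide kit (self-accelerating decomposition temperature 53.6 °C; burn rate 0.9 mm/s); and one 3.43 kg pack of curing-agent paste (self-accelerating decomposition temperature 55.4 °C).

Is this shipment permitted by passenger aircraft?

No

Self-accelerating decomposition temperature 54.1 °C meets the Category SR criterion (Self-Reactive), so the curing-agent paste is Category SR.
Self-accelerating decomposition temperature 53.6 °C meets the Category SR criterion (Self-Reactive), so the organic peroxide kit is Category SR.
The curing-agent paste has self-accelerating decomposition temperature 55.4 °C, which is < 60 °C, so it is Category SR (Self-Reactive).
Category SR net quantity: (two 2.03 kg packs = 4.06 kg) + (two 2.03 kg packs = 4.06 kg) + 3.43 kg = 11.55 kg.
11.55 kg exceeds the passenger aircraft limit of 10 kg for Category SR.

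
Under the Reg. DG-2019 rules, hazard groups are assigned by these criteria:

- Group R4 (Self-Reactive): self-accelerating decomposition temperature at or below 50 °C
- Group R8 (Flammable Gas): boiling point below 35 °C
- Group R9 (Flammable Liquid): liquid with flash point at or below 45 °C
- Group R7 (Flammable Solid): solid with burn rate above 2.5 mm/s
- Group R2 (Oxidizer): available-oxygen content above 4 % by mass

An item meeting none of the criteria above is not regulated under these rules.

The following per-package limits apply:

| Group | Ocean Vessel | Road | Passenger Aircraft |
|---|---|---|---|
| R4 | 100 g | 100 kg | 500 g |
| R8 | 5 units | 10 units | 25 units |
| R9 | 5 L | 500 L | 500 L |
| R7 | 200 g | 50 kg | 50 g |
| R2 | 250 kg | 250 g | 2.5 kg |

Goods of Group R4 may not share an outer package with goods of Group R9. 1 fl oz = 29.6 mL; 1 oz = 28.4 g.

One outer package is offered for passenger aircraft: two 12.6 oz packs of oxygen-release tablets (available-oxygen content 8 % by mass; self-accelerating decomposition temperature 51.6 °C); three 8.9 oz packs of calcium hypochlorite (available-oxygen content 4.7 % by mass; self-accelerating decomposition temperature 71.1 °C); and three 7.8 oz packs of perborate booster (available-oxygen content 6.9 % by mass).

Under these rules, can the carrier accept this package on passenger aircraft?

Yes

With available-oxygen content 8 % by mass (> 4 % by mass), the oxygen-release tablets fall in Group R2.
Available-oxygen content 4.7 % by mass meets the Group R2 criterion (Oxidizer), so the calcium hypochlorite is Group R2.
With available-oxygen content 6.9 % by mass (> 4 % by mass), the perborate booster falls in Group R2.
Total Group R2: (two 12.6 oz packs = 715.68 g) + (three 8.9 oz packs = 758.28 g) + (three 7.8 oz packs = 664.56 g) = 2138.52 g.
2138.52 g ≤ 2.5 kg (passenger aircraft limit, Group R2) — within limit.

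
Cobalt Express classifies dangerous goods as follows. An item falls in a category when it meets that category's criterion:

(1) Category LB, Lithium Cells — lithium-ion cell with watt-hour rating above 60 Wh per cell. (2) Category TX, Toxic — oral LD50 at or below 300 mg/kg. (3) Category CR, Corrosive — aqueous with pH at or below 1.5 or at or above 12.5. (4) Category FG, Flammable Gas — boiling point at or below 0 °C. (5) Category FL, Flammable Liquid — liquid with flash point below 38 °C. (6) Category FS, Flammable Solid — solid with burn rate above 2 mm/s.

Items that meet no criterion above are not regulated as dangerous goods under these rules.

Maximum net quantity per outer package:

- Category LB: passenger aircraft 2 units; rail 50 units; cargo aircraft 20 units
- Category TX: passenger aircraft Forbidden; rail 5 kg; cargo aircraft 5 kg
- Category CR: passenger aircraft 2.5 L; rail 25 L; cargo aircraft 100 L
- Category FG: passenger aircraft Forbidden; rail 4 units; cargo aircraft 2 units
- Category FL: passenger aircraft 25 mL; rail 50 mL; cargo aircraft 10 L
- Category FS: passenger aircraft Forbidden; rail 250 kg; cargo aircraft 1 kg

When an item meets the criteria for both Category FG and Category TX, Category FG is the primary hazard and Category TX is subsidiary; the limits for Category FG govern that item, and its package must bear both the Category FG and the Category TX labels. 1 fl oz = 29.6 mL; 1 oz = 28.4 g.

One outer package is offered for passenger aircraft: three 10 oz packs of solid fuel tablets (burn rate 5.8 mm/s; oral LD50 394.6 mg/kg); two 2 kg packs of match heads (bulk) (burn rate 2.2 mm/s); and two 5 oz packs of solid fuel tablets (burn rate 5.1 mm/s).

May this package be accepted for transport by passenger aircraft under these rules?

No

Solid fuel tablets: burn rate 5.8 mm/s > 2 mm/s → Category FS (Flammable Solid).
Burn rate 2.2 mm/s meets the Category FS criterion (Flammable Solid), so the match heads (bulk) are Category FS.
Solid fuel tablets: burn rate 5.1 mm/s > 2 mm/s → Category FS (Flammable Solid).
Total Category FS: (three 10 oz packs = 852 g) + (two 2 kg packs = 4 kg) + (two 5 oz packs = 284 g) = 5.136 kg.
By passenger aircraft, Category FS is Forbidden regardless of quantity.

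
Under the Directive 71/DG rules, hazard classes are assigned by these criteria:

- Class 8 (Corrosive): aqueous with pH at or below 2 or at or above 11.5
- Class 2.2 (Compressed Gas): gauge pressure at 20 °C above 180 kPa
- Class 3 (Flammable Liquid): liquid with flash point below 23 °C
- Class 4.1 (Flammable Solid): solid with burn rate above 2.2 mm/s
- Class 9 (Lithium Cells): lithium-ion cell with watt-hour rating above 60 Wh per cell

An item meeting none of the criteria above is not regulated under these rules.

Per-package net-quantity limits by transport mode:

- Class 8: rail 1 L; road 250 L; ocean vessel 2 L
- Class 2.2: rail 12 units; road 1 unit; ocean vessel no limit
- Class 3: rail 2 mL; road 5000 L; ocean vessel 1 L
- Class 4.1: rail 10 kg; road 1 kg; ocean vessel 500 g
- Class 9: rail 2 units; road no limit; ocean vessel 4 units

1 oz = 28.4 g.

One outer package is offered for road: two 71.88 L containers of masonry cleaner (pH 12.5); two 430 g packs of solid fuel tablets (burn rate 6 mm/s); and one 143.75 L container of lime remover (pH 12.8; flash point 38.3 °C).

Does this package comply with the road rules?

The masonry cleaner has pH 12.5, which is ≥ 11.5, so it is Class 8 (Corrosive).
The solid fuel tablets have burn rate 6 mm/s, which is > 2.2 mm/s, so they are Class 4.1 (Flammable Solid).
With pH 12.8 (≥ 11.5), the lime remover falls in Class 8.
Total Class 8: (two 71.88 L containers = 143.76 L) + 143.75 L = 287.51 L.
287.51 L > 250 L (road limit, Class 8) — over the limit.
Class 4.1 quantity: two 430 g packs = 860 g.
860 g is within the road limit of 1 kg for Class 4.1.

No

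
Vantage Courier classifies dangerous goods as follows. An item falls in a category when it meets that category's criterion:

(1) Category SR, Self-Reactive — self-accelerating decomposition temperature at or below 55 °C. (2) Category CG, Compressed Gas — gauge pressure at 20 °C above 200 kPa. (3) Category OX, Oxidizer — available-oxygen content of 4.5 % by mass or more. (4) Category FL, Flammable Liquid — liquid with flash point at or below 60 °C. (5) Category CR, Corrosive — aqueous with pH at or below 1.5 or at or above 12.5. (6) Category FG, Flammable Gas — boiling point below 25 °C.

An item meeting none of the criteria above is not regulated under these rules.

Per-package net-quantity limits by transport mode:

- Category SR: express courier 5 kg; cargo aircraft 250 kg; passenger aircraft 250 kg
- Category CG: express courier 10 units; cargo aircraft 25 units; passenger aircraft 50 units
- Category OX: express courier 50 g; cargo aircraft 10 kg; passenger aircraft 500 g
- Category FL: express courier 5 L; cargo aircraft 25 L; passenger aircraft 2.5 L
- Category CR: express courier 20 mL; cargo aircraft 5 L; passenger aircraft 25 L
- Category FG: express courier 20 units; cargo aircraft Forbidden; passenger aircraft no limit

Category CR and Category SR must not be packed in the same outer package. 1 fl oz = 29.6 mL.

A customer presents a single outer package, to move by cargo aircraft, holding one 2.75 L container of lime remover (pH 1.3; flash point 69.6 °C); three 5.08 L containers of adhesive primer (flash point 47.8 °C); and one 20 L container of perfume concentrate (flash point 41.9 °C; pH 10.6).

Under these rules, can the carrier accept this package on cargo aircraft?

No

The lime remover has pH 1.3, which is ≤ 1.5, so it is Category CR (Corrosive).
Adhesive primer: flash point 47.8 °C ≤ 60 °C → Category FL (Flammable Liquid).
The perfume concentrate has flash point 41.9 °C, which is ≤ 60 °C, so it is Category FL (Flammable Liquid).
Total Category FL: (three 5.08 L containers = 15.24 L) + 20 L = 35.24 L.
35.24 L > 25 L (cargo aircraft limit, Category FL) — over the limit.
Category CR quantity: 2.75 L.
2.75 L is within the cargo aircraft limit of 5 L for Category CR.
The segregation rule (Category CR with Category SR) does not apply to Category FL with Category CR.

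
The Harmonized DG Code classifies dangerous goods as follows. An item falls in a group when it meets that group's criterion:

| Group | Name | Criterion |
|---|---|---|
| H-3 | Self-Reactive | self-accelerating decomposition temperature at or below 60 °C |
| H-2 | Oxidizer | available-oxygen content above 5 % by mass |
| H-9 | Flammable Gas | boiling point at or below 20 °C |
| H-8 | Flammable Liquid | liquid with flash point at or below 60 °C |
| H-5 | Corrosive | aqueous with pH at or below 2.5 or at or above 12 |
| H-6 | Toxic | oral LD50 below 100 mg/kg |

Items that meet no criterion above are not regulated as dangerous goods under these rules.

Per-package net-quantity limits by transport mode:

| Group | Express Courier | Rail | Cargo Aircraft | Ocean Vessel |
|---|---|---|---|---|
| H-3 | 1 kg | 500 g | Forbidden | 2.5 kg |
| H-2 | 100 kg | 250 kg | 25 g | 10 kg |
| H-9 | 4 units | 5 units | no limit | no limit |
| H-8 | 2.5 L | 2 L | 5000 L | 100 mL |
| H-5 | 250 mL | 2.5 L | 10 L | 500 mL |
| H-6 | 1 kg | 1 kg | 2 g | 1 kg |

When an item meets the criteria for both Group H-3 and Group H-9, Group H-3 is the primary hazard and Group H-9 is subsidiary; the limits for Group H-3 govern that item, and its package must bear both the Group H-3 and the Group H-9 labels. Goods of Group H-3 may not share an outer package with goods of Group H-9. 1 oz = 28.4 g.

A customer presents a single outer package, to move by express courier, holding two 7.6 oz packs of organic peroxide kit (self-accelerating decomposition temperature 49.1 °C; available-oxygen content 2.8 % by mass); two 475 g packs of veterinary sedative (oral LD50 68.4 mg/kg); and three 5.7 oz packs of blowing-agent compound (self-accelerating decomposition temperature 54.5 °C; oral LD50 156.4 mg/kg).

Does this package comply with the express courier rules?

The organic peroxide kit has self-accelerating decomposition temperature 49.1 °C, which is ≤ 60 °C, so it is Group H-3 (Self-Reactive).
The veterinary sedative has oral LD50 68.4 mg/kg, which is < 100 mg/kg, so it is Group H-6 (Toxic).
Blowing-agent compound: self-accelerating decomposition temperature 54.5 °C ≤ 60 °C → Group H-3 (Self-Reactive).
Group H-3 net quantity: (two 7.6 oz packs = 431.68 g) + (three 5.7 oz packs = 485.64 g) = 917.32 g.
917.32 g is within the express courier limit of 1 kg for Group H-3.
Group H-6 quantity: two 475 g packs = 950 g.
That is within the Group H-6 express courier limit of 1 kg.
The segregation rule (Group H-3 with Group H-9) does not apply to Group H-3 with Group H-6.
Every hazard group is within its express courier limit and no segregation rule is violated.

Yes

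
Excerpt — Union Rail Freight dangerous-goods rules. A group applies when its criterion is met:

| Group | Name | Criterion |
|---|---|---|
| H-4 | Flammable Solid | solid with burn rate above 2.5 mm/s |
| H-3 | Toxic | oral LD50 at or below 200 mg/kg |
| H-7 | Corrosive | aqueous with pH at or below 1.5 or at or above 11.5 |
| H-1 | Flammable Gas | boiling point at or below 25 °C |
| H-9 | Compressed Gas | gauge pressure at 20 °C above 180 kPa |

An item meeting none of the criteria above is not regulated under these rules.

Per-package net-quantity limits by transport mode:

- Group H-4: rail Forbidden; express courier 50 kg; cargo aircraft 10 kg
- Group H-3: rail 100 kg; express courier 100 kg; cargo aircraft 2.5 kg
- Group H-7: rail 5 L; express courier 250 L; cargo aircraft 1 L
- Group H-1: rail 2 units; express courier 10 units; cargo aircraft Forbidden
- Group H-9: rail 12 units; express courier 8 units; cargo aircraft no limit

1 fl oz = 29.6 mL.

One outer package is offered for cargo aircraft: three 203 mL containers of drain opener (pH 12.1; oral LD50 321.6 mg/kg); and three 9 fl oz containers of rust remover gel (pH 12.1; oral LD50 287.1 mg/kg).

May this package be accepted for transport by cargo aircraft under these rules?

Drain opener: pH 12.1 ≥ 11.5 → Group H-7 (Corrosive).
Rust remover gel: pH 12.1 ≥ 11.5 → Group H-7 (Corrosive).
Total Group H-7: (three 203 mL containers = 609 mL) + (three 9 fl oz containers = 799.2 mL) = 1408.2 mL.
1408.2 mL exceeds the cargo aircraft limit of 1 L for Group H-7.

No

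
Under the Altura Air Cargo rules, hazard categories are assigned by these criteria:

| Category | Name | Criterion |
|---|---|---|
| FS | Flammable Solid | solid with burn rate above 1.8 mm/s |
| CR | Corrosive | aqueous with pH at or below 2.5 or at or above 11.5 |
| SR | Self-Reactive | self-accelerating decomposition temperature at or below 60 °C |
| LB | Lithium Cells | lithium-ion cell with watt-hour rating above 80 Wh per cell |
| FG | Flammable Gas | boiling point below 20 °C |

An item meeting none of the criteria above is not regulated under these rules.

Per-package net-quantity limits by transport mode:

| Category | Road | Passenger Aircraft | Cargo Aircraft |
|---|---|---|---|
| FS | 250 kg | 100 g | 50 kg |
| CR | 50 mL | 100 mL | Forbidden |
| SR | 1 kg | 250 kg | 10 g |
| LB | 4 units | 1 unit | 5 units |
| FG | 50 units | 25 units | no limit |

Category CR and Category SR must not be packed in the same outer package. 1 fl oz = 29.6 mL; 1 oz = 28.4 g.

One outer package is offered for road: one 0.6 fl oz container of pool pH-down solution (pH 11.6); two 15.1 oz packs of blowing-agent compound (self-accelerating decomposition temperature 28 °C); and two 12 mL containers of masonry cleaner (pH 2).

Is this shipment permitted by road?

No

pH 11.6 meets the Category CR criterion (Corrosive), so the pool pH-down solution is Category CR.
With self-accelerating decomposition temperature 28 °C (≤ 60 °C), the blowing-agent compound falls in Category SR.
Masonry cleaner: pH 2 ≤ 2.5 → Category CR (Corrosive).
Category CR net quantity: (one 0.6 fl oz container = 17.76 mL) + (two 12 mL containers = 24 mL) = 41.76 mL.
That is within the Category CR road limit of 50 mL.
Category SR quantity: two 15.1 oz packs = 857.68 g.
857.68 g ≤ 1 kg (road limit, Category SR) — within limit.
Category CR and Category SR may not share an outer package.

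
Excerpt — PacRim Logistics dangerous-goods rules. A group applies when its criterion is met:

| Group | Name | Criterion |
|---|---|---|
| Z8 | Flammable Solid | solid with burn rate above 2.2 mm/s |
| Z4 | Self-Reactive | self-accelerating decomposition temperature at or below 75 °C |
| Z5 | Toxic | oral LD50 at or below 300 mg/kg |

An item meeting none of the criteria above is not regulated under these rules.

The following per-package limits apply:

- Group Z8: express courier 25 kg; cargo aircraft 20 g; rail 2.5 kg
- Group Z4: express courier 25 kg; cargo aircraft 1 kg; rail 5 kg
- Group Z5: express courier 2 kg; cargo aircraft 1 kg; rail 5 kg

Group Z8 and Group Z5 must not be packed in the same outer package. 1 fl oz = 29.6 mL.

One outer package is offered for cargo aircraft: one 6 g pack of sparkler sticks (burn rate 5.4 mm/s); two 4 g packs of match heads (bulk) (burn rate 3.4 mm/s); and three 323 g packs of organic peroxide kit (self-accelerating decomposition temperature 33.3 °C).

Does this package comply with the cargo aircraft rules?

Yes

The sparkler sticks have burn rate 5.4 mm/s, which is > 2.2 mm/s, so they are Group Z8 (Flammable Solid).
Burn rate 3.4 mm/s meets the Group Z8 criterion (Flammable Solid), so the match heads (bulk) are Group Z8.
With self-accelerating decomposition temperature 33.3 °C (≤ 75 °C), the organic peroxide kit falls in Group Z4.
Total Group Z8: 6 g + (two 4 g packs = 8 g) = 14 g.
14 g is within the cargo aircraft limit of 20 g for Group Z8.
Group Z4 quantity: three 323 g packs = 969 g.
969 g is within the cargo aircraft limit of 1 kg for Group Z4.
The segregation rule (Group Z8 with Group Z5) does not apply to Group Z8 with Group Z4.
Every hazard group is within its cargo aircraft limit and no segregation rule is violated.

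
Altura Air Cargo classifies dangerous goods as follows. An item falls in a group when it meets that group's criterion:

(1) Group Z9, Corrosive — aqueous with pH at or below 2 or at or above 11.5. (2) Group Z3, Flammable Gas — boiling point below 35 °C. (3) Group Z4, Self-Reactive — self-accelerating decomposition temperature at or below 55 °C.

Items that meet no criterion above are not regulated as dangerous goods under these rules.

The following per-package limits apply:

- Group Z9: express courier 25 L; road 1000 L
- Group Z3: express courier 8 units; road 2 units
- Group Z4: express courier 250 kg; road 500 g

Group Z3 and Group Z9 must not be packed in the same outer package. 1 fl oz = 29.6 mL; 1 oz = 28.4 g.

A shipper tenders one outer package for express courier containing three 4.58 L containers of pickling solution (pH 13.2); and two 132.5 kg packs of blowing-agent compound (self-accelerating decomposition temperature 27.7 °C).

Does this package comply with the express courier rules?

No

pH 13.2 meets the Group Z9 criterion (Corrosive), so the pickling solution is Group Z9.
Self-accelerating decomposition temperature 27.7 °C meets the Group Z4 criterion (Self-Reactive), so the blowing-agent compound is Group Z4.
Group Z9 quantity: three 4.58 L containers = 13.74 L.
That is within the Group Z9 express courier limit of 25 L.
Group Z4 quantity: two 132.5 kg packs = 265 kg.
265 kg > 250 kg (express courier limit, Group Z4) — over the limit.
The segregation rule (Group Z3 with Group Z9) does not apply to Group Z9 with Group Z4.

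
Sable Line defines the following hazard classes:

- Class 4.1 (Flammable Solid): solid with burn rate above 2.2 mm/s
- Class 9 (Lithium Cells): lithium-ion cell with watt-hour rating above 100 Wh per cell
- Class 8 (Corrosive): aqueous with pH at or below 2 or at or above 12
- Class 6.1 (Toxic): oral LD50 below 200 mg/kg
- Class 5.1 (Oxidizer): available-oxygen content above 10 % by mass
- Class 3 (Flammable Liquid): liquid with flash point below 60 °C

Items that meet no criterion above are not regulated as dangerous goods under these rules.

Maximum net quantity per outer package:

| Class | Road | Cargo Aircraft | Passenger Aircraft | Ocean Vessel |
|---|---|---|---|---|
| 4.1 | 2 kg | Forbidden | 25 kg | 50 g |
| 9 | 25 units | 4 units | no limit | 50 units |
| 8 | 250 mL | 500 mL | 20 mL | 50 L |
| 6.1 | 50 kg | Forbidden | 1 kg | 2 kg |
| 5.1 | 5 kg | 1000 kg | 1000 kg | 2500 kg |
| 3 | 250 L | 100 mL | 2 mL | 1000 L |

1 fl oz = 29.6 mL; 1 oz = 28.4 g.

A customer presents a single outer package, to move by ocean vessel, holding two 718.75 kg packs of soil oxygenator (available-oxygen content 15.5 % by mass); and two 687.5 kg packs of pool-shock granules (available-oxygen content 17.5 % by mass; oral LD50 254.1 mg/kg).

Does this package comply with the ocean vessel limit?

No

Available-oxygen content 15.5 % by mass meets the Class 5.1 criterion (Oxidizer), so the soil oxygenator is Class 5.1.
The pool-shock granules have available-oxygen content 17.5 % by mass, which is > 10 % by mass, so they are Class 5.1 (Oxidizer).
Total Class 5.1: (two 718.75 kg packs = 1437.5 kg) + (two 687.5 kg packs = 1375 kg) = 2812.5 kg.
2812.5 kg > 2500 kg (ocean vessel limit, Class 5.1) — over the limit.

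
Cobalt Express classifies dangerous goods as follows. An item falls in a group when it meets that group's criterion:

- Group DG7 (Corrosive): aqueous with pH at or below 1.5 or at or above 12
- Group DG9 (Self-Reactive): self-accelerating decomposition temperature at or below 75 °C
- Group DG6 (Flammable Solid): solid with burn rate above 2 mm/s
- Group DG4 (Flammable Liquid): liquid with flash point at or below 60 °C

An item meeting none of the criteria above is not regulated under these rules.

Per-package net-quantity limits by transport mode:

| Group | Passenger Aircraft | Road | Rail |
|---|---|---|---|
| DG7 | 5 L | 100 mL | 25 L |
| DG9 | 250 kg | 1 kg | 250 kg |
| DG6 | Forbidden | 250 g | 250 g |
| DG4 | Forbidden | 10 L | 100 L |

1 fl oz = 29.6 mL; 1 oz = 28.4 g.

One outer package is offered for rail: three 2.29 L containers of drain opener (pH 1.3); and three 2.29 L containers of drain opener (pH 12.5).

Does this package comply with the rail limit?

With pH 1.3 (≤ 1.5), the drain opener falls in Group DG7.
Drain opener: pH 12.5 ≥ 12 → Group DG7 (Corrosive).
Total Group DG7: (three 2.29 L containers = 6.87 L) + (three 2.29 L containers = 6.87 L) = 13.74 L.
13.74 L ≤ 25 L (rail limit, Group DG7) — within limit.

Yes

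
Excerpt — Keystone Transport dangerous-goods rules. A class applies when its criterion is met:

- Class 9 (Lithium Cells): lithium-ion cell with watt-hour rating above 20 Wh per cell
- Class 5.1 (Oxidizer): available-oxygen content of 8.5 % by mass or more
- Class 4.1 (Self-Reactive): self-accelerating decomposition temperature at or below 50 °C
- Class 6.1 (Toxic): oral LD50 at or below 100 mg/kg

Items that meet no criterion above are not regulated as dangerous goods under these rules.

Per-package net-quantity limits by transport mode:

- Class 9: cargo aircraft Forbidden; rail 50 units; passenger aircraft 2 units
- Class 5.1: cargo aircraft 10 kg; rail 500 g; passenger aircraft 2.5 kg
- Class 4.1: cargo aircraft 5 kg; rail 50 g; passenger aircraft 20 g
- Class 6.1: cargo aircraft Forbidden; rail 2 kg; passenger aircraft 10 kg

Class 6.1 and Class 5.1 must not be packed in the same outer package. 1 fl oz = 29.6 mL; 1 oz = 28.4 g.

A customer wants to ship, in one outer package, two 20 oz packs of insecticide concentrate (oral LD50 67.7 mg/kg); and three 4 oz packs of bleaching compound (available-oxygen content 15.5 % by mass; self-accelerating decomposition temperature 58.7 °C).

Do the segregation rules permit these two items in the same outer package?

No

The insecticide concentrate has oral LD50 67.7 mg/kg, which is ≤ 100 mg/kg, so it is Class 6.1 (Toxic).
Bleaching compound: available-oxygen content 15.5 % by mass ≥ 8.5 % by mass → Class 5.1 (Oxidizer).
Class 6.1 and Class 5.1 may not share an outer package.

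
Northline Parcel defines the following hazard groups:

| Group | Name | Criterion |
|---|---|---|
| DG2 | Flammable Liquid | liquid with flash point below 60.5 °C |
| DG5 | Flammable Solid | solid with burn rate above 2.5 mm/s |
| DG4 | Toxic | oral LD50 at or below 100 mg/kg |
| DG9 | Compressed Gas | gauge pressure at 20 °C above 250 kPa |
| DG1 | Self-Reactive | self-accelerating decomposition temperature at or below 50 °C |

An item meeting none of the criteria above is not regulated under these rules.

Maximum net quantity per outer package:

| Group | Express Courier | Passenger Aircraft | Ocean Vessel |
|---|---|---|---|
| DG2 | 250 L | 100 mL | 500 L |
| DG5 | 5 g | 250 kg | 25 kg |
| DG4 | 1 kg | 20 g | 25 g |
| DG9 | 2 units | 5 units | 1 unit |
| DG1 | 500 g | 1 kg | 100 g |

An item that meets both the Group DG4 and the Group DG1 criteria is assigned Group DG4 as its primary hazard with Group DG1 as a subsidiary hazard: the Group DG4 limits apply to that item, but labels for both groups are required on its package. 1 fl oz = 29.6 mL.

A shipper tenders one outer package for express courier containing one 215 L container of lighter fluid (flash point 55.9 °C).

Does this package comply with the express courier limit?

Flash point 55.9 °C meets the Group DG2 criterion (Flammable Liquid), so the lighter fluid is Group DG2.
Group DG2 quantity: 215 L.
215 L ≤ 250 L (express courier limit, Group DG2) — within limit.

Yes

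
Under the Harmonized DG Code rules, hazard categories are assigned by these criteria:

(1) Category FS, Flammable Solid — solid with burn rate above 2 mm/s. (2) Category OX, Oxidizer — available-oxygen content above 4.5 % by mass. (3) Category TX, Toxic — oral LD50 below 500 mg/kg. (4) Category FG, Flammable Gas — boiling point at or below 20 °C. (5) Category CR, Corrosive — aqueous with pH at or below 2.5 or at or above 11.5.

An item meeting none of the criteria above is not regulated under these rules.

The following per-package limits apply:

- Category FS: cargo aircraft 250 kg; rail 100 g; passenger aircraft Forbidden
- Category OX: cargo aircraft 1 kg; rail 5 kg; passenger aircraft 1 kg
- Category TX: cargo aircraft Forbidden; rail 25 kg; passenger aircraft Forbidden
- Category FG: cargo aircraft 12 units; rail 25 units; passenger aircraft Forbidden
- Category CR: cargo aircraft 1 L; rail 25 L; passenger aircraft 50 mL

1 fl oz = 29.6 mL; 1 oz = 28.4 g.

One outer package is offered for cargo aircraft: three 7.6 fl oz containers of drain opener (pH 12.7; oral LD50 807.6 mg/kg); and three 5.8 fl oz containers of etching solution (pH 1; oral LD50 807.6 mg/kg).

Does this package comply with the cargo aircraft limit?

pH 12.7 meets the Category CR criterion (Corrosive), so the drain opener is Category CR.
Etching solution: pH 1 ≤ 2.5 → Category CR (Corrosive).
Total Category CR: (three 7.6 fl oz containers = 674.88 mL) + (three 5.8 fl oz containers = 515.04 mL) = 1189.92 mL.
That exceeds the Category CR cargo aircraft limit of 1 L.

No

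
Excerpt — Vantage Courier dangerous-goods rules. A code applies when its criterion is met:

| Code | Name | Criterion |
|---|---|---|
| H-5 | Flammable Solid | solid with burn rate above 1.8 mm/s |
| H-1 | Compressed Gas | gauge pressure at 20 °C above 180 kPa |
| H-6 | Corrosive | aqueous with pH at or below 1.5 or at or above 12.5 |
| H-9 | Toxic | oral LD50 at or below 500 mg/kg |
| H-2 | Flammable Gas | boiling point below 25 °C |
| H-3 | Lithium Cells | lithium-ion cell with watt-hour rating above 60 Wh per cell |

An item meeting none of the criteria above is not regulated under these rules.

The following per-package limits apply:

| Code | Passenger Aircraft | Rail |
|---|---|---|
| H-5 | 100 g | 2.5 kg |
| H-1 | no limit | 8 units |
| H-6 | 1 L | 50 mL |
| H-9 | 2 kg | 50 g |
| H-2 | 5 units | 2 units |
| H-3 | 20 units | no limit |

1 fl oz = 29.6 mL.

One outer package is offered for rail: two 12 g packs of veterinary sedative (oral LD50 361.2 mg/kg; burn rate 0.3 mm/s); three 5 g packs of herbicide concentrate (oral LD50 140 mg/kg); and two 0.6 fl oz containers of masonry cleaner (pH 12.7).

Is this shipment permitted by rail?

Oral LD50 361.2 mg/kg meets the Code H-9 criterion (Toxic), so the veterinary sedative is Code H-9.
Oral LD50 140 mg/kg meets the Code H-9 criterion (Toxic), so the herbicide concentrate is Code H-9.
With pH 12.7 (≥ 12.5), the masonry cleaner falls in Code H-6.
Code H-9 net quantity: (two 12 g packs = 24 g) + (three 5 g packs = 15 g) = 39 g.
39 g ≤ 50 g (rail limit, Code H-9) — within limit.
Code H-6 quantity: two 0.6 fl oz containers = 35.52 mL.
That is within the Code H-6 rail limit of 50 mL.
Every hazard code is within its rail limit and no segregation rule is violated.

Yes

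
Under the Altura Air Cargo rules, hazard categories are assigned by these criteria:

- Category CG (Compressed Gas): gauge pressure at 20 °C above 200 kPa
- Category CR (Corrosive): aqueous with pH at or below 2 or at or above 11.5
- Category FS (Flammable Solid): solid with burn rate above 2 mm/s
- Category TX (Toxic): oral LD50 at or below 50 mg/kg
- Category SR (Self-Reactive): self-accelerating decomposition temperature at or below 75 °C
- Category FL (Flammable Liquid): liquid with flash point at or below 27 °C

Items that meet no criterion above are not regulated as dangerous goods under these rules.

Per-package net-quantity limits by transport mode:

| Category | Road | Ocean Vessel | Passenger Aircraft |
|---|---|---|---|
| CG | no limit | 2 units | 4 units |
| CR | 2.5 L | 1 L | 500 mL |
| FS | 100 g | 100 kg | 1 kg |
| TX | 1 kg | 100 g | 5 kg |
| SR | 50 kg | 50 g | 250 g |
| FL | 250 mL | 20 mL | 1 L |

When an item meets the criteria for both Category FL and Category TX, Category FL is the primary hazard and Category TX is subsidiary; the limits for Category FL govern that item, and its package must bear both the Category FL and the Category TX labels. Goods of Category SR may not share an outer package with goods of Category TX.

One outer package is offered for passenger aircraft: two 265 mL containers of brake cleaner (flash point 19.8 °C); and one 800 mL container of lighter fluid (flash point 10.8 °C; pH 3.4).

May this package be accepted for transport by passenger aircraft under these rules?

No

The brake cleaner has flash point 19.8 °C, which is ≤ 27 °C, so it is Category FL (Flammable Liquid).
The lighter fluid has flash point 10.8 °C, which is ≤ 27 °C, so it is Category FL (Flammable Liquid).
Total Category FL: (two 265 mL containers = 530 mL) + 800 mL = 1.33 L.
1.33 L exceeds the passenger aircraft limit of 1 L for Category FL.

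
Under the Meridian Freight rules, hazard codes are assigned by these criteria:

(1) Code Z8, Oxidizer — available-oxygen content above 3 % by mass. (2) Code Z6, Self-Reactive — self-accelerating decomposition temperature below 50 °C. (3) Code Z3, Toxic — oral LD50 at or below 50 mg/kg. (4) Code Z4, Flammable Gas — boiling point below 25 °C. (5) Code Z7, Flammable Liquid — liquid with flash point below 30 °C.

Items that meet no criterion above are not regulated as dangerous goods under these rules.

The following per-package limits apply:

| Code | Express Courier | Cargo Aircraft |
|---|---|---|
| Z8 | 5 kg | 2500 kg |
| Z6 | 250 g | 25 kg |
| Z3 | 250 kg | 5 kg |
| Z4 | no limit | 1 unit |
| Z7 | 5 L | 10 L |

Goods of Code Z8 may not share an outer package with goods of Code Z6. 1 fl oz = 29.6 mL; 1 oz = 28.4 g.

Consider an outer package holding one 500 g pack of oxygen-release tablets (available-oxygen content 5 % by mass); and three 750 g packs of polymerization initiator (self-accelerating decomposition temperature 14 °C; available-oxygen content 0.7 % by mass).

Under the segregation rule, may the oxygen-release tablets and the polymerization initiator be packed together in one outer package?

With available-oxygen content 5 % by mass (> 3 % by mass), the oxygen-release tablets fall in Code Z8.
The polymerization initiator has self-accelerating decomposition temperature 14 °C, which is < 50 °C, so it is Code Z6 (Self-Reactive).
Code Z8 and Code Z6 may not share an outer package.

No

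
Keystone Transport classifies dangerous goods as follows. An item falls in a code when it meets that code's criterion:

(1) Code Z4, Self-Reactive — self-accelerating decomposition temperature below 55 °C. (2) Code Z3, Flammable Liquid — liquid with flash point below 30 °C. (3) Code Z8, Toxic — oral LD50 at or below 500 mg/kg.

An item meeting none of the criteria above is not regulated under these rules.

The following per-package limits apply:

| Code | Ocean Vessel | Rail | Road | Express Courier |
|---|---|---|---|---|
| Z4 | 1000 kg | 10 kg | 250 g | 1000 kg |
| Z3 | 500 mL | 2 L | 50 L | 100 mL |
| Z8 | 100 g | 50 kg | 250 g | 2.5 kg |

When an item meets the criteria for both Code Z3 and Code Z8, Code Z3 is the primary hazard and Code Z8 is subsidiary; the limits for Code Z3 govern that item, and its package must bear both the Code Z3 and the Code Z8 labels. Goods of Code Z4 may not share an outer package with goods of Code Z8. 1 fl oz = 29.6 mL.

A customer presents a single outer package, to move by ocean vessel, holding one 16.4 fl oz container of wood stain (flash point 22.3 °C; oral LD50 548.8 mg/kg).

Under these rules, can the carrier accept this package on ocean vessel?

With flash point 22.3 °C (< 30 °C), the wood stain falls in Code Z3.
Code Z3 quantity: one 16.4 fl oz container = 485.44 mL.
485.44 mL is within the ocean vessel limit of 500 mL for Code Z3.

Yes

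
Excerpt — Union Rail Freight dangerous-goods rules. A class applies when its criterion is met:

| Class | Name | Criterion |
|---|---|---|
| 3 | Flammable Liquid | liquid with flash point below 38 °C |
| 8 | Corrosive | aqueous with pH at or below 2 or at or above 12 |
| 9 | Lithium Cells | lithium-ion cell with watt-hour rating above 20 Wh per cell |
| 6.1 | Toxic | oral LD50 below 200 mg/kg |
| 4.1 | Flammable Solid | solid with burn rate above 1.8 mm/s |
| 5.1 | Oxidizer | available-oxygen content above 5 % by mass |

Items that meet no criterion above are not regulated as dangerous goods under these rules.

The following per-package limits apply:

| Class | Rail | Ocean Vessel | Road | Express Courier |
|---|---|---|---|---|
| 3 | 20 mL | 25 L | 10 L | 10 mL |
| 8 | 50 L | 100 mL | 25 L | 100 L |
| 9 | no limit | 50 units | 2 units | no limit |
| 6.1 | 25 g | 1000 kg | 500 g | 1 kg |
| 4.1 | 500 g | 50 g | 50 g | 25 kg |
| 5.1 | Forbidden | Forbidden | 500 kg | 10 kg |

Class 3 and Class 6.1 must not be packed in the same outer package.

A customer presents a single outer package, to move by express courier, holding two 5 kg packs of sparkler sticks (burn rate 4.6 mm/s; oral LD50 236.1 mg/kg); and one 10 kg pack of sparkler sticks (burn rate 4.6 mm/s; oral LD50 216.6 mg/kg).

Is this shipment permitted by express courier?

Burn rate 4.6 mm/s meets the Class 4.1 criterion (Flammable Solid), so the sparkler sticks are Class 4.1.
The sparkler sticks have burn rate 4.6 mm/s, which is > 1.8 mm/s, so they are Class 4.1 (Flammable Solid).
Total Class 4.1: (two 5 kg packs = 10 kg) + 10 kg = 20 kg.
That is within the Class 4.1 express courier limit of 25 kg.

Yes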